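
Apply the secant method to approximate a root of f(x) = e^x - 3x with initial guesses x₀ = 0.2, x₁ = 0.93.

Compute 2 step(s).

f(x) = e^x - 3x
x₀ = 0.2, x₁ = 0.93

Secant formula: x_{n+1} = x_n - f(x_n)(x_n - x_{n-1})/(f(x_n) - f(x_{n-1}))

Iteration 1:
  f(0.200000) = 0.621403
  f(0.930000) = -0.255491
  x_2 = 0.930000 - (-0.255491)×(0.930000 - 0.200000)/(-0.255491 - 0.621403)
       = 0.717308
Iteration 2:
  f(0.930000) = -0.255491
  f(0.717308) = -0.103014
  x_3 = 0.717308 - (-0.103014)×(0.717308 - 0.930000)/(-0.103014 - (-0.255491))
       = 0.573613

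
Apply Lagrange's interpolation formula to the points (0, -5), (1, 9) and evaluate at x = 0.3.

Lagrange interpolation formula:
P(x) = Σ yᵢ × Lᵢ(x)
where Lᵢ(x) = Π_{j≠i} (x - xⱼ)/(xᵢ - xⱼ)

L_0(0.3) = (0.3 - 1)/(0 - 1) = 0.700000
L_1(0.3) = (0.3 - 0)/(1 - 0) = 0.300000

P(0.3) = (-5)×L_0(0.3) + 9×L_1(0.3)
P(0.3) = -0.800000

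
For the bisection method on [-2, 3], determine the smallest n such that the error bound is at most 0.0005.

We need (b-a)/2^n ≤ 0.0005
(3 - (-2))/2^n ≤ 0.0005
5/2^n ≤ 0.0005
2^n ≥ 10000
n ≥ log₂(10000) = 13.29
n ≥ 14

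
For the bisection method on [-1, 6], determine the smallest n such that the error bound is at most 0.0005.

We need (b-a)/2^n ≤ 0.0005
(6 - (-1))/2^n ≤ 0.0005
7/2^n ≤ 0.0005
2^n ≥ 14000
n ≥ log₂(14000) = 13.77
n ≥ 14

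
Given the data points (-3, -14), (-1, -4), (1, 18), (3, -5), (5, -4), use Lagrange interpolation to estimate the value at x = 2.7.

Lagrange interpolation formula:
P(x) = Σ yᵢ × Lᵢ(x)
where Lᵢ(x) = Π_{j≠i} (x - xⱼ)/(xᵢ - xⱼ)

L_0(2.7) = (2.7 - (-1))/(-3 - (-1)) × (2.7 - 1)/(-3 - 1) × (2.7 - 3)/(-3 - 3) × (2.7 - 5)/(-3 - 5) = 0.011302
L_1(2.7) = (2.7 - (-3))/(-1 - (-3)) × (2.7 - 1)/(-1 - 1) × (2.7 - 3)/(-1 - 3) × (2.7 - 5)/(-1 - 5) = -0.069647
L_2(2.7) = (2.7 - (-3))/(1 - (-3)) × (2.7 - (-1))/(1 - (-1)) × (2.7 - 3)/(1 - 3) × (2.7 - 5)/(1 - 5) = 0.227377
L_3(2.7) = (2.7 - (-3))/(3 - (-3)) × (2.7 - (-1))/(3 - (-1)) × (2.7 - 1)/(3 - 1) × (2.7 - 5)/(3 - 5) = 0.858978
L_4(2.7) = (2.7 - (-3))/(5 - (-3)) × (2.7 - (-1))/(5 - (-1)) × (2.7 - 1)/(5 - 1) × (2.7 - 3)/(5 - 3) = -0.028010

P(2.7) = (-14)×L_0(2.7) + (-4)×L_1(2.7) + 18×L_2(2.7) + (-5)×L_3(2.7) + (-4)×L_4(2.7)
P(2.7) = 0.030283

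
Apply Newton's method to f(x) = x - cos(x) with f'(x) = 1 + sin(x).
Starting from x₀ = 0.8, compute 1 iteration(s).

f(x) = x - cos(x)
f'(x) = 1 + sin(x)
x₀ = 0.8

Newton-Raphson formula: x_{n+1} = x_n - f(x_n)/f'(x_n)

Iteration 1:
  f(0.800000) = 0.103293
  f'(0.800000) = 1.717356
  x_1 = 0.800000 - 0.103293/1.717356 = 0.739853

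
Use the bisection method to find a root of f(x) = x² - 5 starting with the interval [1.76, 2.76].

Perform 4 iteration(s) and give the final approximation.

f(x) = x² - 5
Initial interval: [1.76, 2.76]

Iteration 1:
  c_1 = (1.760000 + 2.760000)/2 = 2.260000
  f(c_1) = f(2.260000) = 0.107600
  f(a) × f(c) < 0, new interval: [1.760000, 2.260000]
Iteration 2:
  c_2 = (1.760000 + 2.260000)/2 = 2.010000
  f(c_2) = f(2.010000) = -0.959900
  f(a) × f(c) ≥ 0, new interval: [2.010000, 2.260000]
Iteration 3:
  c_3 = (2.010000 + 2.260000)/2 = 2.135000
  f(c_3) = f(2.135000) = -0.441775
  f(a) × f(c) ≥ 0, new interval: [2.135000, 2.260000]
Iteration 4:
  c_4 = (2.135000 + 2.260000)/2 = 2.197500
  f(c_4) = f(2.197500) = -0.170994
  f(a) × f(c) ≥ 0, new interval: [2.197500, 2.260000]

After 4 iteration(s), the approximation is c_4 = 2.197500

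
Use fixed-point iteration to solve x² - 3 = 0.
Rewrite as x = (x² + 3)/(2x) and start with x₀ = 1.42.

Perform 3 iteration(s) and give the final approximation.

Equation: x² - 3 = 0
Fixed-point form: x = (x² + 3)/(2x)
x₀ = 1.42

x_1 = g(1.420000) = 1.766338
x_2 = g(1.766338) = 1.732384
x_3 = g(1.732384) = 1.732051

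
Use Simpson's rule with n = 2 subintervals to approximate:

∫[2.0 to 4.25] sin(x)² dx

f(x) = sin(x)²
a = 2.0, b = 4.25, n = 2
h = (b - a)/n = 1.125000

Simpson's rule: (h/3)[f(x₀) + 4f(x₁) + 2f(x₂) + ... + f(xₙ)]

x_0 = 2.0000, f(x_0) = 0.826822, coefficient = 1
x_1 = 3.1250, f(x_1) = 0.000275, coefficient = 4
x_2 = 4.2500, f(x_2) = 0.801006, coefficient = 1

I ≈ (1.125000/3) × 1.628929 = 0.610848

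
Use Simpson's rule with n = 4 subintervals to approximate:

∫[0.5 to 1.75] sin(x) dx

f(x) = sin(x)
a = 0.5, b = 1.75, n = 4
h = (b - a)/n = 0.312500

Simpson's rule: (h/3)[f(x₀) + 4f(x₁) + 2f(x₂) + ... + f(xₙ)]

x_0 = 0.5000, f(x_0) = 0.479426, coefficient = 1
x_1 = 0.8125, f(x_1) = 0.726009, coefficient = 4
x_2 = 1.1250, f(x_2) = 0.902268, coefficient = 2
x_3 = 1.4375, f(x_3) = 0.991129, coefficient = 4
x_4 = 1.7500, f(x_4) = 0.983986, coefficient = 1

I ≈ (0.312500/3) × 10.136498 = 1.055885
Exact value: 1.055829
Error: 0.000057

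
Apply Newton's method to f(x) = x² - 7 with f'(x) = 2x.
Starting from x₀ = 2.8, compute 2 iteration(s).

f(x) = x² - 7
f'(x) = 2x
x₀ = 2.8

Newton-Raphson formula: x_{n+1} = x_n - f(x_n)/f'(x_n)

Iteration 1:
  f(2.800000) = 0.840000
  f'(2.800000) = 5.600000
  x_1 = 2.800000 - 0.840000/5.600000 = 2.650000
Iteration 2:
  f(2.650000) = 0.022500
  f'(2.650000) = 5.300000
  x_2 = 2.650000 - 0.022500/5.300000 = 2.645755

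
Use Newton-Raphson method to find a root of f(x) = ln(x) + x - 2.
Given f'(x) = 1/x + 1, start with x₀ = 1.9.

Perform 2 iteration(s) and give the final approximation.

f(x) = ln(x) + x - 2
f'(x) = 1/x + 1
x₀ = 1.9

Newton-Raphson formula: x_{n+1} = x_n - f(x_n)/f'(x_n)

Iteration 1:
  f(1.900000) = 0.541854
  f'(1.900000) = 1.526316
  x_1 = 1.900000 - 0.541854/1.526316 = 1.544992
Iteration 2:
  f(1.544992) = -0.019989
  f'(1.544992) = 1.647252
  x_2 = 1.544992 - (-0.019989)/1.647252 = 1.557127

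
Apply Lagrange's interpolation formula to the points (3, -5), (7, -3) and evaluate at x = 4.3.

Lagrange interpolation formula:
P(x) = Σ yᵢ × Lᵢ(x)
where Lᵢ(x) = Π_{j≠i} (x - xⱼ)/(xᵢ - xⱼ)

L_0(4.3) = (4.3 - 7)/(3 - 7) = 0.675000
L_1(4.3) = (4.3 - 3)/(7 - 3) = 0.325000

P(4.3) = (-5)×L_0(4.3) + (-3)×L_1(4.3)
P(4.3) = -4.350000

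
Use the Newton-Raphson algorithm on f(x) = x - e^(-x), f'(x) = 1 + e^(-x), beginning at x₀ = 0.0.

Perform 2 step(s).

f(x) = x - e^(-x)
f'(x) = 1 + e^(-x)
x₀ = 0.0

Newton-Raphson formula: x_{n+1} = x_n - f(x_n)/f'(x_n)

Iteration 1:
  f(0.000000) = -1.000000
  f'(0.000000) = 2.000000
  x_1 = 0.000000 - (-1.000000)/2.000000 = 0.500000
Iteration 2:
  f(0.500000) = -0.106531
  f'(0.500000) = 1.606531
  x_2 = 0.500000 - (-0.106531)/1.606531 = 0.566311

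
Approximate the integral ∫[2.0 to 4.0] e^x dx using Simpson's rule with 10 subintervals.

f(x) = e^x
a = 2.0, b = 4.0, n = 10
h = (b - a)/n = 0.200000

Simpson's rule: (h/3)[f(x₀) + 4f(x₁) + 2f(x₂) + ... + f(xₙ)]

x_0 = 2.0000, f(x_0) = 7.389056, coefficient = 1
x_1 = 2.2000, f(x_1) = 9.025013, coefficient = 4
x_2 = 2.4000, f(x_2) = 11.023176, coefficient = 2
x_3 = 2.6000, f(x_3) = 13.463738, coefficient = 4
x_4 = 2.8000, f(x_4) = 16.444647, coefficient = 2
x_5 = 3.0000, f(x_5) = 20.085537, coefficient = 4
x_6 = 3.2000, f(x_6) = 24.532530, coefficient = 2
x_7 = 3.4000, f(x_7) = 29.964100, coefficient = 4
x_8 = 3.6000, f(x_8) = 36.598234, coefficient = 2
x_9 = 3.8000, f(x_9) = 44.701184, coefficient = 4
x_10 = 4.0000, f(x_10) = 54.598150, coefficient = 1

I ≈ (0.200000/3) × 708.142674 = 47.209512
Exact value: 47.209094
Error: 0.000418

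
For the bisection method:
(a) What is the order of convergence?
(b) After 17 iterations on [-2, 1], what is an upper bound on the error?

(a) Bisection has linear (order 1) convergence; the error is halved each step.

(b) Error bound = (b-a)/2^n = (1 - (-2))/2^{17}
    = 3/2^{17}

(a) 1 (linear); (b) error ≤ 2.29e-05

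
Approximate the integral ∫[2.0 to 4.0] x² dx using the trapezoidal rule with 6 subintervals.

f(x) = x²
a = 2.0, b = 4.0, n = 6
h = (b - a)/n = 0.333333

Trapezoidal rule: (h/2)[f(x₀) + 2f(x₁) + 2f(x₂) + ... + f(xₙ)]

x_0 = 2.0000, f(x_0) = 4.000000, coefficient = 1
x_1 = 2.3333, f(x_1) = 5.444444, coefficient = 2
x_2 = 2.6667, f(x_2) = 7.111111, coefficient = 2
x_3 = 3.0000, f(x_3) = 9.000000, coefficient = 2
x_4 = 3.3333, f(x_4) = 11.111111, coefficient = 2
x_5 = 3.6667, f(x_5) = 13.444444, coefficient = 2
x_6 = 4.0000, f(x_6) = 16.000000, coefficient = 1

I ≈ (0.333333/2) × 112.222222 = 18.703704
Exact value: 18.666667
Error: 0.037037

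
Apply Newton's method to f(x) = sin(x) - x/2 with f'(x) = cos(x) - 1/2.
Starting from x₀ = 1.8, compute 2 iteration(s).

f(x) = sin(x) - x/2
f'(x) = cos(x) - 1/2
x₀ = 1.8

Newton-Raphson formula: x_{n+1} = x_n - f(x_n)/f'(x_n)

Iteration 1:
  f(1.800000) = 0.073848
  f'(1.800000) = -0.727202
  x_1 = 1.800000 - 0.073848/(-0.727202) = 1.901550
Iteration 2:
  f(1.901550) = -0.004977
  f'(1.901550) = -0.824756
  x_2 = 1.901550 - (-0.004977)/(-0.824756) = 1.895515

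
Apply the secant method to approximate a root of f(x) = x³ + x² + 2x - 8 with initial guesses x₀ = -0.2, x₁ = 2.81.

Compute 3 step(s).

f(x) = x³ + x² + 2x - 8
x₀ = -0.2, x₁ = 2.81

Secant formula: x_{n+1} = x_n - f(x_n)(x_n - x_{n-1})/(f(x_n) - f(x_{n-1}))

Iteration 1:
  f(-0.200000) = -8.368000
  f(2.810000) = 27.704141
  x_2 = 2.810000 - 27.704141×(2.810000 - (-0.200000))/(27.704141 - (-8.368000))
       = 0.498259
Iteration 2:
  f(2.810000) = 27.704141
  f(0.498259) = -6.631523
  x_3 = 0.498259 - (-6.631523)×(0.498259 - 2.810000)/(-6.631523 - 27.704141)
       = 0.944744
Iteration 3:
  f(0.498259) = -6.631523
  f(0.944744) = -4.374749
  x_4 = 0.944744 - (-4.374749)×(0.944744 - 0.498259)/(-4.374749 - (-6.631523))
       = 1.810254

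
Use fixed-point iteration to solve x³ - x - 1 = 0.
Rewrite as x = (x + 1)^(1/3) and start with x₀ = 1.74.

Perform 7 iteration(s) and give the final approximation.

Equation: x³ - x - 1 = 0
Fixed-point form: x = (x + 1)^(1/3)
x₀ = 1.74

x_1 = g(1.740000) = 1.399319
x_2 = g(1.399319) = 1.338739
x_3 = g(1.338739) = 1.327376
x_4 = g(1.327376) = 1.325223
x_5 = g(1.325223) = 1.324814
x_6 = g(1.324814) = 1.324736
x_7 = g(1.324736) = 1.324721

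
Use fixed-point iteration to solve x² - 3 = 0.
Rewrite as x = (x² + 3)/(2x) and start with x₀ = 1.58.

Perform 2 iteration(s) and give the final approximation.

Equation: x² - 3 = 0
Fixed-point form: x = (x² + 3)/(2x)
x₀ = 1.58

x_1 = g(1.580000) = 1.739367
x_2 = g(1.739367) = 1.732066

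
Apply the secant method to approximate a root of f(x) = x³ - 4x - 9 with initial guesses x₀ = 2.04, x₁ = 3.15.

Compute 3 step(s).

f(x) = x³ - 4x - 9
x₀ = 2.04, x₁ = 3.15

Secant formula: x_{n+1} = x_n - f(x_n)(x_n - x_{n-1})/(f(x_n) - f(x_{n-1}))

Iteration 1:
  f(2.040000) = -8.670336
  f(3.150000) = 9.655875
  x_2 = 3.150000 - 9.655875×(3.150000 - 2.040000)/(9.655875 - (-8.670336))
       = 2.565153
Iteration 2:
  f(3.150000) = 9.655875
  f(2.565153) = -2.381873
  x_3 = 2.565153 - (-2.381873)×(2.565153 - 3.150000)/(-2.381873 - 9.655875)
       = 2.680875
Iteration 3:
  f(2.565153) = -2.381873
  f(2.680875) = -0.455803
  x_4 = 2.680875 - (-0.455803)×(2.680875 - 2.565153)/(-0.455803 - (-2.381873))
       = 2.708261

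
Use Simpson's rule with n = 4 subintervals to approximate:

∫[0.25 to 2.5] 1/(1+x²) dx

f(x) = 1/(1+x²)
a = 0.25, b = 2.5, n = 4
h = (b - a)/n = 0.562500

Simpson's rule: (h/3)[f(x₀) + 4f(x₁) + 2f(x₂) + ... + f(xₙ)]

x_0 = 0.2500, f(x_0) = 0.941176, coefficient = 1
x_1 = 0.8125, f(x_1) = 0.602353, coefficient = 4
x_2 = 1.3750, f(x_2) = 0.345946, coefficient = 2
x_3 = 1.9375, f(x_3) = 0.210353, coefficient = 4
x_4 = 2.5000, f(x_4) = 0.137931, coefficient = 1

I ≈ (0.562500/3) × 5.021824 = 0.941592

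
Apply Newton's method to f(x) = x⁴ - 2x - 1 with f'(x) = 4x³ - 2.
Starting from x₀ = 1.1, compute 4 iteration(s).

f(x) = x⁴ - 2x - 1
f'(x) = 4x³ - 2
x₀ = 1.1

Newton-Raphson formula: x_{n+1} = x_n - f(x_n)/f'(x_n)

Iteration 1:
  f(1.100000) = -1.735900
  f'(1.100000) = 3.324000
  x_1 = 1.100000 - (-1.735900)/3.324000 = 1.622232
Iteration 2:
  f(1.622232) = 2.681051
  f'(1.622232) = 15.076509
  x_2 = 1.622232 - 2.681051/15.076509 = 1.444403
Iteration 3:
  f(1.444403) = 0.463837
  f'(1.444403) = 10.053820
  x_3 = 1.444403 - 0.463837/10.053820 = 1.398267
Iteration 4:
  f(1.398267) = 0.026081
  f'(1.398267) = 8.935293
  x_4 = 1.398267 - 0.026081/8.935293 = 1.395348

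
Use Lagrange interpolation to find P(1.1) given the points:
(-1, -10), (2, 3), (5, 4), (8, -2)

Lagrange interpolation formula:
P(x) = Σ yᵢ × Lᵢ(x)
where Lᵢ(x) = Π_{j≠i} (x - xⱼ)/(xᵢ - xⱼ)

L_0(1.1) = (1.1 - 2)/(-1 - 2) × (1.1 - 5)/(-1 - 5) × (1.1 - 8)/(-1 - 8) = 0.149500
L_1(1.1) = (1.1 - (-1))/(2 - (-1)) × (1.1 - 5)/(2 - 5) × (1.1 - 8)/(2 - 8) = 1.046500
L_2(1.1) = (1.1 - (-1))/(5 - (-1)) × (1.1 - 2)/(5 - 2) × (1.1 - 8)/(5 - 8) = -0.241500
L_3(1.1) = (1.1 - (-1))/(8 - (-1)) × (1.1 - 2)/(8 - 2) × (1.1 - 5)/(8 - 5) = 0.045500

P(1.1) = (-10)×L_0(1.1) + 3×L_1(1.1) + 4×L_2(1.1) + (-2)×L_3(1.1)
P(1.1) = 0.587500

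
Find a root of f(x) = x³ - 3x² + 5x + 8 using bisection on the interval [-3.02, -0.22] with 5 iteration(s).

f(x) = x³ - 3x² + 5x + 8
Initial interval: [-3.02, -0.22]

Iteration 1:
  c_1 = (-3.020000 + (-0.220000))/2 = -1.620000
  f(c_1) = f(-1.620000) = -12.224728
  f(a) × f(c) ≥ 0, new interval: [-1.620000, -0.220000]
Iteration 2:
  c_2 = (-1.620000 + (-0.220000))/2 = -0.920000
  f(c_2) = f(-0.920000) = 0.082112
  f(a) × f(c) < 0, new interval: [-1.620000, -0.920000]
Iteration 3:
  c_3 = (-1.620000 + (-0.920000))/2 = -1.270000
  f(c_3) = f(-1.270000) = -5.237083
  f(a) × f(c) ≥ 0, new interval: [-1.270000, -0.920000]
Iteration 4:
  c_4 = (-1.270000 + (-0.920000))/2 = -1.095000
  f(c_4) = f(-1.095000) = -2.385007
  f(a) × f(c) ≥ 0, new interval: [-1.095000, -0.920000]
Iteration 5:
  c_5 = (-1.095000 + (-0.920000))/2 = -1.007500
  f(c_5) = f(-1.007500) = -1.105338
  f(a) × f(c) ≥ 0, new interval: [-1.007500, -0.920000]

After 5 iteration(s), the approximation is c_5 = -1.007500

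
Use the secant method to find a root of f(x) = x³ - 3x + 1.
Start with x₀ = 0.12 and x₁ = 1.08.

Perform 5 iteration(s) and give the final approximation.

f(x) = x³ - 3x + 1
x₀ = 0.12, x₁ = 1.08

Secant formula: x_{n+1} = x_n - f(x_n)(x_n - x_{n-1})/(f(x_n) - f(x_{n-1}))

Iteration 1:
  f(0.120000) = 0.641728
  f(1.080000) = -0.980288
  x_2 = 1.080000 - (-0.980288)×(1.080000 - 0.120000)/(-0.980288 - 0.641728)
       = 0.499811
Iteration 2:
  f(1.080000) = -0.980288
  f(0.499811) = -0.374574
  x_3 = 0.499811 - (-0.374574)×(0.499811 - 1.080000)/(-0.374574 - (-0.980288))
       = 0.141021
Iteration 3:
  f(0.499811) = -0.374574
  f(0.141021) = 0.579740
  x_4 = 0.141021 - 0.579740×(0.141021 - 0.499811)/(0.579740 - (-0.374574))
       = 0.358984
Iteration 4:
  f(0.141021) = 0.579740
  f(0.358984) = -0.030689
  x_5 = 0.358984 - (-0.030689)×(0.358984 - 0.141021)/(-0.030689 - 0.579740)
       = 0.348026
Iteration 5:
  f(0.358984) = -0.030689
  f(0.348026) = -0.001924
  x_6 = 0.348026 - (-0.001924)×(0.348026 - 0.358984)/(-0.001924 - (-0.030689))
       = 0.347293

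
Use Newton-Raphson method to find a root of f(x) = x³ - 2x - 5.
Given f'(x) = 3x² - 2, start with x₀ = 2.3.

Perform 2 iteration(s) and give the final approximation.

f(x) = x³ - 2x - 5
f'(x) = 3x² - 2
x₀ = 2.3

Newton-Raphson formula: x_{n+1} = x_n - f(x_n)/f'(x_n)

Iteration 1:
  f(2.300000) = 2.567000
  f'(2.300000) = 13.870000
  x_1 = 2.300000 - 2.567000/13.870000 = 2.114924
Iteration 2:
  f(2.114924) = 0.230006
  f'(2.114924) = 11.418714
  x_2 = 2.114924 - 0.230006/11.418714 = 2.094781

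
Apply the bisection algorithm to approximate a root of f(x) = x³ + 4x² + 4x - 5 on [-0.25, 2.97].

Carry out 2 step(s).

f(x) = x³ + 4x² + 4x - 5
Initial interval: [-0.25, 2.97]

Iteration 1:
  c_1 = (-0.250000 + 2.970000)/2 = 1.360000
  f(c_1) = f(1.360000) = 10.353856
  f(a) × f(c) < 0, new interval: [-0.250000, 1.360000]
Iteration 2:
  c_2 = (-0.250000 + 1.360000)/2 = 0.555000
  f(c_2) = f(0.555000) = -1.376946
  f(a) × f(c) ≥ 0, new interval: [0.555000, 1.360000]

After 2 iteration(s), the approximation is c_2 = 0.555000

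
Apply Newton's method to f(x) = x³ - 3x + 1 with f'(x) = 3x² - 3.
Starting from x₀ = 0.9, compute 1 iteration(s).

f(x) = x³ - 3x + 1
f'(x) = 3x² - 3
x₀ = 0.9

Newton-Raphson formula: x_{n+1} = x_n - f(x_n)/f'(x_n)

Iteration 1:
  f(0.900000) = -0.971000
  f'(0.900000) = -0.570000
  x_1 = 0.900000 - (-0.971000)/(-0.570000) = -0.803509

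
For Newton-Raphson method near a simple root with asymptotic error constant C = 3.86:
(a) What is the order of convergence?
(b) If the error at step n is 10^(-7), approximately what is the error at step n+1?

(a) Newton-Raphson has quadratic (order 2) convergence near simple roots.
    This means |e_{n+1}| ≈ C|e_n|².

(b) With |e_n| = 10^(-7) and C = 3.86:
    |e_{n+1}| ≈ 3.86 × (10^(-7))² = 3.86 × 10^(-14)

(a) 2 (quadratic); (b) |e_{n+1}| ≈ 3.860e-14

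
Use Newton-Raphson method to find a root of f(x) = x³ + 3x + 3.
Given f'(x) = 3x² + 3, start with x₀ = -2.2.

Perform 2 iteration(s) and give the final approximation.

f(x) = x³ + 3x + 3
f'(x) = 3x² + 3
x₀ = -2.2

Newton-Raphson formula: x_{n+1} = x_n - f(x_n)/f'(x_n)

Iteration 1:
  f(-2.200000) = -14.248000
  f'(-2.200000) = 17.520000
  x_1 = -2.200000 - (-14.248000)/17.520000 = -1.386758
Iteration 2:
  f(-1.386758) = -3.827145
  f'(-1.386758) = 8.769293
  x_2 = -1.386758 - (-3.827145)/8.769293 = -0.950332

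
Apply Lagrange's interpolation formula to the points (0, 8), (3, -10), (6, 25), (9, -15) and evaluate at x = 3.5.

Lagrange interpolation formula:
P(x) = Σ yᵢ × Lᵢ(x)
where Lᵢ(x) = Π_{j≠i} (x - xⱼ)/(xᵢ - xⱼ)

L_0(3.5) = (3.5 - 3)/(0 - 3) × (3.5 - 6)/(0 - 6) × (3.5 - 9)/(0 - 9) = -0.042438
L_1(3.5) = (3.5 - 0)/(3 - 0) × (3.5 - 6)/(3 - 6) × (3.5 - 9)/(3 - 9) = 0.891204
L_2(3.5) = (3.5 - 0)/(6 - 0) × (3.5 - 3)/(6 - 3) × (3.5 - 9)/(6 - 9) = 0.178241
L_3(3.5) = (3.5 - 0)/(9 - 0) × (3.5 - 3)/(9 - 3) × (3.5 - 6)/(9 - 6) = -0.027006

P(3.5) = 8×L_0(3.5) + (-10)×L_1(3.5) + 25×L_2(3.5) + (-15)×L_3(3.5)
P(3.5) = -4.390432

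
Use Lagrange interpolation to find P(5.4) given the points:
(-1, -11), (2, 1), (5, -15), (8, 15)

Lagrange interpolation formula:
P(x) = Σ yᵢ × Lᵢ(x)
where Lᵢ(x) = Π_{j≠i} (x - xⱼ)/(xᵢ - xⱼ)

L_0(5.4) = (5.4 - 2)/(-1 - 2) × (5.4 - 5)/(-1 - 5) × (5.4 - 8)/(-1 - 8) = 0.021827
L_1(5.4) = (5.4 - (-1))/(2 - (-1)) × (5.4 - 5)/(2 - 5) × (5.4 - 8)/(2 - 8) = -0.123259
L_2(5.4) = (5.4 - (-1))/(5 - (-1)) × (5.4 - 2)/(5 - 2) × (5.4 - 8)/(5 - 8) = 1.047704
L_3(5.4) = (5.4 - (-1))/(8 - (-1)) × (5.4 - 2)/(8 - 2) × (5.4 - 5)/(8 - 5) = 0.053728

P(5.4) = (-11)×L_0(5.4) + 1×L_1(5.4) + (-15)×L_2(5.4) + 15×L_3(5.4)
P(5.4) = -15.272988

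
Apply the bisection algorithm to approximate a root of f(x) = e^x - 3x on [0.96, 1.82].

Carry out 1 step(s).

f(x) = e^x - 3x
Initial interval: [0.96, 1.82]

Iteration 1:
  c_1 = (0.960000 + 1.820000)/2 = 1.390000
  f(c_1) = f(1.390000) = -0.155150
  f(a) × f(c) ≥ 0, new interval: [1.390000, 1.820000]

After 1 iteration(s), the approximation is c_1 = 1.390000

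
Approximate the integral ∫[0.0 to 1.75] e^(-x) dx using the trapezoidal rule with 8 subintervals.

f(x) = e^(-x)
a = 0.0, b = 1.75, n = 8
h = (b - a)/n = 0.218750

Trapezoidal rule: (h/2)[f(x₀) + 2f(x₁) + 2f(x₂) + ... + f(xₙ)]

x_0 = 0.0000, f(x_0) = 1.000000, coefficient = 1
x_1 = 0.2188, f(x_1) = 0.803523, coefficient = 2
x_2 = 0.4375, f(x_2) = 0.645649, coefficient = 2
x_3 = 0.6562, f(x_3) = 0.518793, coefficient = 2
x_4 = 0.8750, f(x_4) = 0.416862, coefficient = 2
x_5 = 1.0938, f(x_5) = 0.334958, coefficient = 2
x_6 = 1.3125, f(x_6) = 0.269146, coefficient = 2
x_7 = 1.5312, f(x_7) = 0.216265, coefficient = 2
x_8 = 1.7500, f(x_8) = 0.173774, coefficient = 1

I ≈ (0.218750/2) × 7.584166 = 0.829518
Exact value: 0.826226
Error: 0.003292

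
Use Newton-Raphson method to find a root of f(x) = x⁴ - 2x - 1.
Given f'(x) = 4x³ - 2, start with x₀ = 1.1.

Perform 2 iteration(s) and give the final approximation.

f(x) = x⁴ - 2x - 1
f'(x) = 4x³ - 2
x₀ = 1.1

Newton-Raphson formula: x_{n+1} = x_n - f(x_n)/f'(x_n)

Iteration 1:
  f(1.100000) = -1.735900
  f'(1.100000) = 3.324000
  x_1 = 1.100000 - (-1.735900)/3.324000 = 1.622232
Iteration 2:
  f(1.622232) = 2.681051
  f'(1.622232) = 15.076509
  x_2 = 1.622232 - 2.681051/15.076509 = 1.444403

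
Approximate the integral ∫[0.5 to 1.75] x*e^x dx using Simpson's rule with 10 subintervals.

f(x) = x*e^x
a = 0.5, b = 1.75, n = 10
h = (b - a)/n = 0.125000

Simpson's rule: (h/3)[f(x₀) + 4f(x₁) + 2f(x₂) + ... + f(xₙ)]

x_0 = 0.5000, f(x_0) = 0.824361, coefficient = 1
x_1 = 0.6250, f(x_1) = 1.167654, coefficient = 4
x_2 = 0.7500, f(x_2) = 1.587750, coefficient = 2
x_3 = 0.8750, f(x_3) = 2.099016, coefficient = 4
x_4 = 1.0000, f(x_4) = 2.718282, coefficient = 2
x_5 = 1.1250, f(x_5) = 3.465244, coefficient = 4
x_6 = 1.2500, f(x_6) = 4.362929, coefficient = 2
x_7 = 1.3750, f(x_7) = 5.438230, coefficient = 4
x_8 = 1.5000, f(x_8) = 6.722534, coefficient = 2
x_9 = 1.6250, f(x_9) = 8.252431, coefficient = 4
x_10 = 1.7500, f(x_10) = 10.070555, coefficient = 1

I ≈ (0.125000/3) × 123.368204 = 5.140342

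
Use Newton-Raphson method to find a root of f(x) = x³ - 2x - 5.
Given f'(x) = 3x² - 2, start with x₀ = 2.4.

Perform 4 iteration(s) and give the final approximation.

f(x) = x³ - 2x - 5
f'(x) = 3x² - 2
x₀ = 2.4

Newton-Raphson formula: x_{n+1} = x_n - f(x_n)/f'(x_n)

Iteration 1:
  f(2.400000) = 4.024000
  f'(2.400000) = 15.280000
  x_1 = 2.400000 - 4.024000/15.280000 = 2.136649
Iteration 2:
  f(2.136649) = 0.481082
  f'(2.136649) = 11.695810
  x_2 = 2.136649 - 0.481082/11.695810 = 2.095516
Iteration 3:
  f(2.095516) = 0.010775
  f'(2.095516) = 11.173567
  x_3 = 2.095516 - 0.010775/11.173567 = 2.094552
Iteration 4:
  f(2.094552) = 0.000006
  f'(2.094552) = 11.161444
  x_4 = 2.094552 - 0.000006/11.161444 = 2.094551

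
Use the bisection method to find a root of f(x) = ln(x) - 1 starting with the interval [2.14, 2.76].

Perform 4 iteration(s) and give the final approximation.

f(x) = ln(x) - 1
Initial interval: [2.14, 2.76]

Iteration 1:
  c_1 = (2.140000 + 2.760000)/2 = 2.450000
  f(c_1) = f(2.450000) = -0.103912
  f(a) × f(c) ≥ 0, new interval: [2.450000, 2.760000]
Iteration 2:
  c_2 = (2.450000 + 2.760000)/2 = 2.605000
  f(c_2) = f(2.605000) = -0.042567
  f(a) × f(c) ≥ 0, new interval: [2.605000, 2.760000]
Iteration 3:
  c_3 = (2.605000 + 2.760000)/2 = 2.682500
  f(c_3) = f(2.682500) = -0.013251
  f(a) × f(c) ≥ 0, new interval: [2.682500, 2.760000]
Iteration 4:
  c_4 = (2.682500 + 2.760000)/2 = 2.721250
  f(c_4) = f(2.721250) = 0.001091
  f(a) × f(c) < 0, new interval: [2.682500, 2.721250]

After 4 iteration(s), the approximation is c_4 = 2.721250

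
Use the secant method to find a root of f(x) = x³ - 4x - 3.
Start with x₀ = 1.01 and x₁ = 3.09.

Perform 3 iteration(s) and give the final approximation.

f(x) = x³ - 4x - 3
x₀ = 1.01, x₁ = 3.09

Secant formula: x_{n+1} = x_n - f(x_n)(x_n - x_{n-1})/(f(x_n) - f(x_{n-1}))

Iteration 1:
  f(1.010000) = -6.009699
  f(3.090000) = 14.143629
  x_2 = 3.090000 - 14.143629×(3.090000 - 1.010000)/(14.143629 - (-6.009699))
       = 1.630254
Iteration 2:
  f(3.090000) = 14.143629
  f(1.630254) = -5.188246
  x_3 = 1.630254 - (-5.188246)×(1.630254 - 3.090000)/(-5.188246 - 14.143629)
       = 2.022017
Iteration 3:
  f(1.630254) = -5.188246
  f(2.022017) = -2.820944
  x_4 = 2.022017 - (-2.820944)×(2.022017 - 1.630254)/(-2.820944 - (-5.188246))
       = 2.488854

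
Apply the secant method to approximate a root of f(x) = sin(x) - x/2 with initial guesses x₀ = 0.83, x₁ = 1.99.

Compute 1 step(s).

f(x) = sin(x) - x/2
x₀ = 0.83, x₁ = 1.99

Secant formula: x_{n+1} = x_n - f(x_n)(x_n - x_{n-1})/(f(x_n) - f(x_{n-1}))

Iteration 1:
  f(0.830000) = 0.322931
  f(1.990000) = -0.081587
  x_2 = 1.990000 - (-0.081587)×(1.990000 - 0.830000)/(-0.081587 - 0.322931)
       = 1.756041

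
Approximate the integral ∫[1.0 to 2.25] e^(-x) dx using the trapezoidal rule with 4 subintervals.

f(x) = e^(-x)
a = 1.0, b = 2.25, n = 4
h = (b - a)/n = 0.312500

Trapezoidal rule: (h/2)[f(x₀) + 2f(x₁) + 2f(x₂) + ... + f(xₙ)]

x_0 = 1.0000, f(x_0) = 0.367879, coefficient = 1
x_1 = 1.3125, f(x_1) = 0.269146, coefficient = 2
x_2 = 1.6250, f(x_2) = 0.196912, coefficient = 2
x_3 = 1.9375, f(x_3) = 0.144064, coefficient = 2
x_4 = 2.2500, f(x_4) = 0.105399, coefficient = 1

I ≈ (0.312500/2) × 1.693522 = 0.264613
Exact value: 0.262480
Error: 0.002133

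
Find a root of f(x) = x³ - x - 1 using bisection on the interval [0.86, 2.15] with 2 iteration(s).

f(x) = x³ - x - 1
Initial interval: [0.86, 2.15]

Iteration 1:
  c_1 = (0.860000 + 2.150000)/2 = 1.505000
  f(c_1) = f(1.505000) = 0.903863
  f(a) × f(c) < 0, new interval: [0.860000, 1.505000]
Iteration 2:
  c_2 = (0.860000 + 1.505000)/2 = 1.182500
  f(c_2) = f(1.182500) = -0.529003
  f(a) × f(c) ≥ 0, new interval: [1.182500, 1.505000]

After 2 iteration(s), the approximation is c_2 = 1.182500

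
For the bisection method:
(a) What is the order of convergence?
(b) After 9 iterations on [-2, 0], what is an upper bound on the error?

(a) Bisection has linear (order 1) convergence; the error is halved each step.

(b) Error bound = (b-a)/2^n = (0 - (-2))/2^{9}
    = 2/2^{9}

(a) 1 (linear); (b) error ≤ 3.91e-03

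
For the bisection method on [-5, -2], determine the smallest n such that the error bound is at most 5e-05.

We need (b-a)/2^n ≤ 5e-05
(-2 - (-5))/2^n ≤ 5e-05
3/2^n ≤ 5e-05
2^n ≥ 60000
n ≥ log₂(60000) = 15.87
n ≥ 16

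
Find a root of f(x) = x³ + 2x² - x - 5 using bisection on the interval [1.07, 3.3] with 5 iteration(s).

f(x) = x³ + 2x² - x - 5
Initial interval: [1.07, 3.3]

Iteration 1:
  c_1 = (1.070000 + 3.300000)/2 = 2.185000
  f(c_1) = f(2.185000) = 12.795132
  f(a) × f(c) < 0, new interval: [1.070000, 2.185000]
Iteration 2:
  c_2 = (1.070000 + 2.185000)/2 = 1.627500
  f(c_2) = f(1.627500) = 2.980863
  f(a) × f(c) < 0, new interval: [1.070000, 1.627500]
Iteration 3:
  c_3 = (1.070000 + 1.627500)/2 = 1.348750
  f(c_3) = f(1.348750) = -0.256950
  f(a) × f(c) ≥ 0, new interval: [1.348750, 1.627500]
Iteration 4:
  c_4 = (1.348750 + 1.627500)/2 = 1.488125
  f(c_4) = f(1.488125) = 1.236384
  f(a) × f(c) < 0, new interval: [1.348750, 1.488125]
Iteration 5:
  c_5 = (1.348750 + 1.488125)/2 = 1.418438
  f(c_5) = f(1.418438) = 0.459339
  f(a) × f(c) < 0, new interval: [1.348750, 1.418438]

After 5 iteration(s), the approximation is c_5 = 1.418438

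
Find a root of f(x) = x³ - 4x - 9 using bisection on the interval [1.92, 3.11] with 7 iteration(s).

f(x) = x³ - 4x - 9
Initial interval: [1.92, 3.11]

Iteration 1:
  c_1 = (1.920000 + 3.110000)/2 = 2.515000
  f(c_1) = f(2.515000) = -3.152059
  f(a) × f(c) ≥ 0, new interval: [2.515000, 3.110000]
Iteration 2:
  c_2 = (2.515000 + 3.110000)/2 = 2.812500
  f(c_2) = f(2.812500) = 1.997314
  f(a) × f(c) < 0, new interval: [2.515000, 2.812500]
Iteration 3:
  c_3 = (2.515000 + 2.812500)/2 = 2.663750
  f(c_3) = f(2.663750) = -0.754191
  f(a) × f(c) ≥ 0, new interval: [2.663750, 2.812500]
Iteration 4:
  c_4 = (2.663750 + 2.812500)/2 = 2.738125
  f(c_4) = f(2.738125) = 0.576123
  f(a) × f(c) < 0, new interval: [2.663750, 2.738125]
Iteration 5:
  c_5 = (2.663750 + 2.738125)/2 = 2.700938
  f(c_5) = f(2.700938) = -0.100240
  f(a) × f(c) ≥ 0, new interval: [2.700938, 2.738125]
Iteration 6:
  c_6 = (2.700938 + 2.738125)/2 = 2.719531
  f(c_6) = f(2.719531) = 0.235121
  f(a) × f(c) < 0, new interval: [2.700938, 2.719531]
Iteration 7:
  c_7 = (2.700938 + 2.719531)/2 = 2.710234
  f(c_7) = f(2.710234) = 0.066738
  f(a) × f(c) < 0, new interval: [2.700938, 2.710234]

After 7 iteration(s), the approximation is c_7 = 2.710234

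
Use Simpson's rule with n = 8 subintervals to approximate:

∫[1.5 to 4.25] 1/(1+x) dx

f(x) = 1/(1+x)
a = 1.5, b = 4.25, n = 8
h = (b - a)/n = 0.343750

Simpson's rule: (h/3)[f(x₀) + 4f(x₁) + 2f(x₂) + ... + f(xₙ)]

x_0 = 1.5000, f(x_0) = 0.400000, coefficient = 1
x_1 = 1.8438, f(x_1) = 0.351648, coefficient = 4
x_2 = 2.1875, f(x_2) = 0.313725, coefficient = 2
x_3 = 2.5312, f(x_3) = 0.283186, coefficient = 4
x_4 = 2.8750, f(x_4) = 0.258065, coefficient = 2
x_5 = 3.2188, f(x_5) = 0.237037, coefficient = 4
x_6 = 3.5625, f(x_6) = 0.219178, coefficient = 2
x_7 = 3.9062, f(x_7) = 0.203822, coefficient = 4
x_8 = 4.2500, f(x_8) = 0.190476, coefficient = 1

I ≈ (0.343750/3) × 6.475184 = 0.741948
Exact value: 0.741937
Error: 0.000011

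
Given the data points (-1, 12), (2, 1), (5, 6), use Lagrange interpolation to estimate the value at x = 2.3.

Lagrange interpolation formula:
P(x) = Σ yᵢ × Lᵢ(x)
where Lᵢ(x) = Π_{j≠i} (x - xⱼ)/(xᵢ - xⱼ)

L_0(2.3) = (2.3 - 2)/(-1 - 2) × (2.3 - 5)/(-1 - 5) = -0.045000
L_1(2.3) = (2.3 - (-1))/(2 - (-1)) × (2.3 - 5)/(2 - 5) = 0.990000
L_2(2.3) = (2.3 - (-1))/(5 - (-1)) × (2.3 - 2)/(5 - 2) = 0.055000

P(2.3) = 12×L_0(2.3) + 1×L_1(2.3) + 6×L_2(2.3)
P(2.3) = 0.780000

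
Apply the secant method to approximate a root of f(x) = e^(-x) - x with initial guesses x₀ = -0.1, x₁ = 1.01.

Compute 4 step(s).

f(x) = e^(-x) - x
x₀ = -0.1, x₁ = 1.01

Secant formula: x_{n+1} = x_n - f(x_n)(x_n - x_{n-1})/(f(x_n) - f(x_{n-1}))

Iteration 1:
  f(-0.100000) = 1.205171
  f(1.010000) = -0.645781
  x_2 = 1.010000 - (-0.645781)×(1.010000 - (-0.100000))/(-0.645781 - 1.205171)
       = 0.622731
Iteration 2:
  f(1.010000) = -0.645781
  f(0.622731) = -0.086253
  x_3 = 0.622731 - (-0.086253)×(0.622731 - 1.010000)/(-0.086253 - (-0.645781))
       = 0.563032
Iteration 3:
  f(0.622731) = -0.086253
  f(0.563032) = 0.006448
  x_4 = 0.563032 - 0.006448×(0.563032 - 0.622731)/(0.006448 - (-0.086253))
       = 0.567184
Iteration 4:
  f(0.563032) = 0.006448
  f(0.567184) = -0.000064
  x_5 = 0.567184 - (-0.000064)×(0.567184 - 0.563032)/(-0.000064 - 0.006448)
       = 0.567143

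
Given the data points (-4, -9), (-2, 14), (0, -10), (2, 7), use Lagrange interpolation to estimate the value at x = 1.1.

Lagrange interpolation formula:
P(x) = Σ yᵢ × Lᵢ(x)
where Lᵢ(x) = Π_{j≠i} (x - xⱼ)/(xᵢ - xⱼ)

L_0(1.1) = (1.1 - (-2))/(-4 - (-2)) × (1.1 - 0)/(-4 - 0) × (1.1 - 2)/(-4 - 2) = 0.063938
L_1(1.1) = (1.1 - (-4))/(-2 - (-4)) × (1.1 - 0)/(-2 - 0) × (1.1 - 2)/(-2 - 2) = -0.315562
L_2(1.1) = (1.1 - (-4))/(0 - (-4)) × (1.1 - (-2))/(0 - (-2)) × (1.1 - 2)/(0 - 2) = 0.889312
L_3(1.1) = (1.1 - (-4))/(2 - (-4)) × (1.1 - (-2))/(2 - (-2)) × (1.1 - 0)/(2 - 0) = 0.362312

P(1.1) = (-9)×L_0(1.1) + 14×L_1(1.1) + (-10)×L_2(1.1) + 7×L_3(1.1)
P(1.1) = -11.350250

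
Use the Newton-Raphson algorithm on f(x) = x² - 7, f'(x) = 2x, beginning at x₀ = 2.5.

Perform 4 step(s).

f(x) = x² - 7
f'(x) = 2x
x₀ = 2.5

Newton-Raphson formula: x_{n+1} = x_n - f(x_n)/f'(x_n)

Iteration 1:
  f(2.500000) = -0.750000
  f'(2.500000) = 5.000000
  x_1 = 2.500000 - (-0.750000)/5.000000 = 2.650000
Iteration 2:
  f(2.650000) = 0.022500
  f'(2.650000) = 5.300000
  x_2 = 2.650000 - 0.022500/5.300000 = 2.645755
Iteration 3:
  f(2.645755) = 0.000018
  f'(2.645755) = 5.291509
  x_3 = 2.645755 - 0.000018/5.291509 = 2.645751
Iteration 4:
  f(2.645751) = 0.000000
  f'(2.645751) = 5.291503
  x_4 = 2.645751 - 0.000000/5.291503 = 2.645751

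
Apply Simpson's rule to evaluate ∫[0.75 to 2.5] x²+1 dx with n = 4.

f(x) = x²+1
a = 0.75, b = 2.5, n = 4
h = (b - a)/n = 0.437500

Simpson's rule: (h/3)[f(x₀) + 4f(x₁) + 2f(x₂) + ... + f(xₙ)]

x_0 = 0.7500, f(x_0) = 1.562500, coefficient = 1
x_1 = 1.1875, f(x_1) = 2.410156, coefficient = 4
x_2 = 1.6250, f(x_2) = 3.640625, coefficient = 2
x_3 = 2.0625, f(x_3) = 5.253906, coefficient = 4
x_4 = 2.5000, f(x_4) = 7.250000, coefficient = 1

I ≈ (0.437500/3) × 46.750000 = 6.817708
Exact value: 6.817708
Error: 0.000000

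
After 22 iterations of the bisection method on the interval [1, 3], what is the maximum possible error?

Bisection error bound: |error| ≤ (b-a)/2^n
|error| ≤ (3 - 1)/2^22 = 2/2^22
|error| ≤ 0.0000004768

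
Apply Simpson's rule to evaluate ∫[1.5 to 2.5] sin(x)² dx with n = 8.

f(x) = sin(x)²
a = 1.5, b = 2.5, n = 8
h = (b - a)/n = 0.125000

Simpson's rule: (h/3)[f(x₀) + 4f(x₁) + 2f(x₂) + ... + f(xₙ)]

x_0 = 1.5000, f(x_0) = 0.994996, coefficient = 1
x_1 = 1.6250, f(x_1) = 0.997065, coefficient = 4
x_2 = 1.7500, f(x_2) = 0.968228, coefficient = 2
x_3 = 1.8750, f(x_3) = 0.910280, coefficient = 4
x_4 = 2.0000, f(x_4) = 0.826822, coefficient = 2
x_5 = 2.1250, f(x_5) = 0.723044, coefficient = 4
x_6 = 2.2500, f(x_6) = 0.605398, coefficient = 2
x_7 = 2.3750, f(x_7) = 0.481199, coefficient = 4
x_8 = 2.5000, f(x_8) = 0.358169, coefficient = 1

I ≈ (0.125000/3) × 18.600410 = 0.775017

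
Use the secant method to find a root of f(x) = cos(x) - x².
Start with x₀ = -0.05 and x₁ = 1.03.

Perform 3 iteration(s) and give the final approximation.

f(x) = cos(x) - x²
x₀ = -0.05, x₁ = 1.03

Secant formula: x_{n+1} = x_n - f(x_n)(x_n - x_{n-1})/(f(x_n) - f(x_{n-1}))

Iteration 1:
  f(-0.050000) = 0.996250
  f(1.030000) = -0.546081
  x_2 = 1.030000 - (-0.546081)×(1.030000 - (-0.050000))/(-0.546081 - 0.996250)
       = 0.647613
Iteration 2:
  f(1.030000) = -0.546081
  f(0.647613) = 0.378124
  x_3 = 0.647613 - 0.378124×(0.647613 - 1.030000)/(0.378124 - (-0.546081))
       = 0.804060
Iteration 3:
  f(0.647613) = 0.378124
  f(0.804060) = 0.047275
  x_4 = 0.804060 - 0.047275×(0.804060 - 0.647613)/(0.047275 - 0.378124)
       = 0.826415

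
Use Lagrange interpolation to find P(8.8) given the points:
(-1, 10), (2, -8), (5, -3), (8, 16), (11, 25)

Lagrange interpolation formula:
P(x) = Σ yᵢ × Lᵢ(x)
where Lᵢ(x) = Π_{j≠i} (x - xⱼ)/(xᵢ - xⱼ)

L_0(8.8) = (8.8 - 2)/(-1 - 2) × (8.8 - 5)/(-1 - 5) × (8.8 - 8)/(-1 - 8) × (8.8 - 11)/(-1 - 11) = -0.023394
L_1(8.8) = (8.8 - (-1))/(2 - (-1)) × (8.8 - 5)/(2 - 5) × (8.8 - 8)/(2 - 8) × (8.8 - 11)/(2 - 11) = 0.134861
L_2(8.8) = (8.8 - (-1))/(5 - (-1)) × (8.8 - 2)/(5 - 2) × (8.8 - 8)/(5 - 8) × (8.8 - 11)/(5 - 11) = -0.361995
L_3(8.8) = (8.8 - (-1))/(8 - (-1)) × (8.8 - 2)/(8 - 2) × (8.8 - 5)/(8 - 5) × (8.8 - 11)/(8 - 11) = 1.146318
L_4(8.8) = (8.8 - (-1))/(11 - (-1)) × (8.8 - 2)/(11 - 2) × (8.8 - 5)/(11 - 5) × (8.8 - 8)/(11 - 8) = 0.104211

P(8.8) = 10×L_0(8.8) + (-8)×L_1(8.8) + (-3)×L_2(8.8) + 16×L_3(8.8) + 25×L_4(8.8)
P(8.8) = 20.719506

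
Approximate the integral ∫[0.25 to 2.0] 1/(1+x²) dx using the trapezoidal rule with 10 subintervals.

f(x) = 1/(1+x²)
a = 0.25, b = 2.0, n = 10
h = (b - a)/n = 0.175000

Trapezoidal rule: (h/2)[f(x₀) + 2f(x₁) + 2f(x₂) + ... + f(xₙ)]

x_0 = 0.2500, f(x_0) = 0.941176, coefficient = 1
x_1 = 0.4250, f(x_1) = 0.847009, coefficient = 2
x_2 = 0.6000, f(x_2) = 0.735294, coefficient = 2
x_3 = 0.7750, f(x_3) = 0.624756, coefficient = 2
x_4 = 0.9500, f(x_4) = 0.525624, coefficient = 2
x_5 = 1.1250, f(x_5) = 0.441379, coefficient = 2
x_6 = 1.3000, f(x_6) = 0.371747, coefficient = 2
x_7 = 1.4750, f(x_7) = 0.314899, coefficient = 2
x_8 = 1.6500, f(x_8) = 0.268637, coefficient = 2
x_9 = 1.8250, f(x_9) = 0.230914, coefficient = 2
x_10 = 2.0000, f(x_10) = 0.200000, coefficient = 1

I ≈ (0.175000/2) × 9.861694 = 0.862898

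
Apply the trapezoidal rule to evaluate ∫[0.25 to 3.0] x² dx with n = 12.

f(x) = x²
a = 0.25, b = 3.0, n = 12
h = (b - a)/n = 0.229167

Trapezoidal rule: (h/2)[f(x₀) + 2f(x₁) + 2f(x₂) + ... + f(xₙ)]

x_0 = 0.2500, f(x_0) = 0.062500, coefficient = 1
x_1 = 0.4792, f(x_1) = 0.229601, coefficient = 2
x_2 = 0.7083, f(x_2) = 0.501736, coefficient = 2
x_3 = 0.9375, f(x_3) = 0.878906, coefficient = 2
x_4 = 1.1667, f(x_4) = 1.361111, coefficient = 2
x_5 = 1.3958, f(x_5) = 1.948351, coefficient = 2
x_6 = 1.6250, f(x_6) = 2.640625, coefficient = 2
x_7 = 1.8542, f(x_7) = 3.437934, coefficient = 2
x_8 = 2.0833, f(x_8) = 4.340278, coefficient = 2
x_9 = 2.3125, f(x_9) = 5.347656, coefficient = 2
x_10 = 2.5417, f(x_10) = 6.460069, coefficient = 2
x_11 = 2.7708, f(x_11) = 7.677517, coefficient = 2
x_12 = 3.0000, f(x_12) = 9.000000, coefficient = 1

I ≈ (0.229167/2) × 78.710069 = 9.018862
Exact value: 8.994792
Error: 0.024070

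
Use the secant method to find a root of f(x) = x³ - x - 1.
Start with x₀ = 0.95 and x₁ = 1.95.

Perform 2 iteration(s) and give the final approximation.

f(x) = x³ - x - 1
x₀ = 0.95, x₁ = 1.95

Secant formula: x_{n+1} = x_n - f(x_n)(x_n - x_{n-1})/(f(x_n) - f(x_{n-1}))

Iteration 1:
  f(0.950000) = -1.092625
  f(1.950000) = 4.464875
  x_2 = 1.950000 - 4.464875×(1.950000 - 0.950000)/(4.464875 - (-1.092625))
       = 1.146604
Iteration 2:
  f(1.950000) = 4.464875
  f(1.146604) = -0.639164
  x_3 = 1.146604 - (-0.639164)×(1.146604 - 1.950000)/(-0.639164 - 4.464875)
       = 1.247211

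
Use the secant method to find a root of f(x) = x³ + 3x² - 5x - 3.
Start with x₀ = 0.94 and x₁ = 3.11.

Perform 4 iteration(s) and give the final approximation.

f(x) = x³ + 3x² - 5x - 3
x₀ = 0.94, x₁ = 3.11

Secant formula: x_{n+1} = x_n - f(x_n)(x_n - x_{n-1})/(f(x_n) - f(x_{n-1}))

Iteration 1:
  f(0.940000) = -4.218616
  f(3.110000) = 40.546531
  x_2 = 3.110000 - 40.546531×(3.110000 - 0.940000)/(40.546531 - (-4.218616))
       = 1.144498
Iteration 2:
  f(3.110000) = 40.546531
  f(1.144498) = -3.293711
  x_3 = 1.144498 - (-3.293711)×(1.144498 - 3.110000)/(-3.293711 - 40.546531)
       = 1.292166
Iteration 3:
  f(1.144498) = -3.293711
  f(1.292166) = -2.294229
  x_4 = 1.292166 - (-2.294229)×(1.292166 - 1.144498)/(-2.294229 - (-3.293711))
       = 1.631126
Iteration 4:
  f(1.292166) = -2.294229
  f(1.631126) = 1.165811
  x_5 = 1.631126 - 1.165811×(1.631126 - 1.292166)/(1.165811 - (-2.294229))
       = 1.516918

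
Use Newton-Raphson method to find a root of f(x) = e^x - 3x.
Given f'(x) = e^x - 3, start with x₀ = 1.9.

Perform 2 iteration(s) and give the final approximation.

f(x) = e^x - 3x
f'(x) = e^x - 3
x₀ = 1.9

Newton-Raphson formula: x_{n+1} = x_n - f(x_n)/f'(x_n)

Iteration 1:
  f(1.900000) = 0.985894
  f'(1.900000) = 3.685894
  x_1 = 1.900000 - 0.985894/3.685894 = 1.632522
Iteration 2:
  f(1.632522) = 0.219198
  f'(1.632522) = 2.116765
  x_2 = 1.632522 - 0.219198/2.116765 = 1.528969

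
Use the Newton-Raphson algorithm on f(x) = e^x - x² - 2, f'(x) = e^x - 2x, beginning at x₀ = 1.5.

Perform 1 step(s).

f(x) = e^x - x² - 2
f'(x) = e^x - 2x
x₀ = 1.5

Newton-Raphson formula: x_{n+1} = x_n - f(x_n)/f'(x_n)

Iteration 1:
  f(1.500000) = 0.231689
  f'(1.500000) = 1.481689
  x_1 = 1.500000 - 0.231689/1.481689 = 1.343632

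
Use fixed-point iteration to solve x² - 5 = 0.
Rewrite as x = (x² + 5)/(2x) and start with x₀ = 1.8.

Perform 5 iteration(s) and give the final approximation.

Equation: x² - 5 = 0
Fixed-point form: x = (x² + 5)/(2x)
x₀ = 1.8

x_1 = g(1.800000) = 2.288889
x_2 = g(2.288889) = 2.236677
x_3 = g(2.236677) = 2.236068
x_4 = g(2.236068) = 2.236068
x_5 = g(2.236068) = 2.236068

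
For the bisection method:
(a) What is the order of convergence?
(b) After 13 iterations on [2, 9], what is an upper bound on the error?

(a) Bisection has linear (order 1) convergence; the error is halved each step.

(b) Error bound = (b-a)/2^n = (9 - 2)/2^{13}
    = 7/2^{13}

(a) 1 (linear); (b) error ≤ 8.54e-04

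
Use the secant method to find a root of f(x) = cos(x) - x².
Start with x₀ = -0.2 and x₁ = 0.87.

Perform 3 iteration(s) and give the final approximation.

f(x) = cos(x) - x²
x₀ = -0.2, x₁ = 0.87

Secant formula: x_{n+1} = x_n - f(x_n)(x_n - x_{n-1})/(f(x_n) - f(x_{n-1}))

Iteration 1:
  f(-0.200000) = 0.940067
  f(0.870000) = -0.112073
  x_2 = 0.870000 - (-0.112073)×(0.870000 - (-0.200000))/(-0.112073 - 0.940067)
       = 0.756024
Iteration 2:
  f(0.870000) = -0.112073
  f(0.756024) = 0.155997
  x_3 = 0.756024 - 0.155997×(0.756024 - 0.870000)/(0.155997 - (-0.112073))
       = 0.822350
Iteration 3:
  f(0.756024) = 0.155997
  f(0.822350) = 0.004243
  x_4 = 0.822350 - 0.004243×(0.822350 - 0.756024)/(0.004243 - 0.155997)
       = 0.824204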